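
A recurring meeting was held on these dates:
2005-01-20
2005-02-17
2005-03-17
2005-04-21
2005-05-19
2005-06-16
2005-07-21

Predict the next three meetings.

2005-08-18, 2005-09-15, 2005-10-20

Gaps: 28, 28, 35, 28, 28, 35 days — a mix of 28 and 35. Every date is a Thursday.
Each is the 3rd Thursday of its month.
August 2005 — 3rd Thursday is 2005-08-18.
September 2005 — 3rd Thursday is 2005-09-15.
October 2005 — 3rd Thursday is 2005-10-20.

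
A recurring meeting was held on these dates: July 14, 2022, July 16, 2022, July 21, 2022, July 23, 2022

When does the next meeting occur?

July 28, 2022

Gaps: 2, 5, 2 days — not constant, but cyclic with period 2.
The events fall on every Thursday and Saturday.
Next Thursday: July 28, 2022.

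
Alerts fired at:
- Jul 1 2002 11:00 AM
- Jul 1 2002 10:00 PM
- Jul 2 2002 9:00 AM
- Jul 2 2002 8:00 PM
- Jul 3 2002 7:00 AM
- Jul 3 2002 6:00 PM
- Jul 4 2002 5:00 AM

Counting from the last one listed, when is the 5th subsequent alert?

The interval is a steady 11 hours (11, 11, 11, 11, 11, 11).
Jul 4 2002 5:00 AM + 11 h = Jul 4 2002 4:00 PM.
Jul 4 2002 4:00 PM + 11 h = Jul 5 2002 3:00 AM.
Jul 5 2002 3:00 AM + 11 h = Jul 5 2002 2:00 PM.
Jul 5 2002 2:00 PM + 11 h = Jul 6 2002 1:00 AM.
Jul 6 2002 1:00 AM + 11 h = Jul 6 2002 12:00 PM.

Jul 6 2002 12:00 PM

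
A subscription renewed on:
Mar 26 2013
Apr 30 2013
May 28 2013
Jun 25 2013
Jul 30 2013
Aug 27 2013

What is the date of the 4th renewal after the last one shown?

Every date is a Tuesday; gaps 35, 28, 28, 35, 28 days.
Each is the last Tuesday of its month (at least one falls on the 29th or later, ruling out '4th Tuesday').
Last Tuesday of September 2013: Sep 24 2013.
October 2013 ends with Tuesday Oct 29 2013.
Last Tuesday of November 2013: Nov 26 2013.
December 2013 ends with Tuesday Dec 31 2013.

Dec 31 2013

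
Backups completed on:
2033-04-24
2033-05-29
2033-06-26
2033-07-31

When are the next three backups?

2033-08-28, 2033-09-25, 2033-10-30

Every date is a Sunday; gaps 35, 28, 35 days.
Each is the last Sunday of its month (at least one falls on the 29th or later, ruling out '4th Sunday').
Last Sunday of August 2033: 2033-08-28.
Last Sunday of September 2033: 2033-09-25.
Last Sunday of October 2033: 2033-10-30.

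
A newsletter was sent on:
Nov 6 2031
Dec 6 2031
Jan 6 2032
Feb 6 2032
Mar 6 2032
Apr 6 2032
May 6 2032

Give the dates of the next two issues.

Jun 6 2032, Jul 6 2032

Gaps: 30, 31, 31, 29, 31, 30 days — not constant. Every event is on the 6th of the month.
Pattern: the 6th of each month.
June 2032: Jun 6 2032.
Next: July 2032 → Jul 6 2032.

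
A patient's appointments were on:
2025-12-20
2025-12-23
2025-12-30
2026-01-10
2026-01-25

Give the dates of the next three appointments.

Gaps: 3, 7, 11, 15 days — each gap is 4 larger than the previous one.
Next gap: 19 days. 2026-01-25 + 19 days = 2026-02-13.
Next gap: 23 days. 2026-02-13 + 23 days = 2026-03-08.
Next gap: 27 days. 2026-03-08 + 27 days = 2026-04-04.

2026-02-13, 2026-03-08, 2026-04-04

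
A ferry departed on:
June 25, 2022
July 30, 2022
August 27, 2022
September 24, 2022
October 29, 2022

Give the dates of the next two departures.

All Saturdays; the gaps (35, 28, 28, 35) vary with month length.
This is the last Saturday of each month.
November 2022 ends with Saturday November 26, 2022.
December 2022 ends with Saturday December 31, 2022.

November 26, 2022; December 31, 2022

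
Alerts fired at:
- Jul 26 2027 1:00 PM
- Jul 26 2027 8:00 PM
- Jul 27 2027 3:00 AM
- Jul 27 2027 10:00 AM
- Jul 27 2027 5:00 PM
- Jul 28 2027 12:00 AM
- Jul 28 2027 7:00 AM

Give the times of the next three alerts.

Spacing: 7, 7, 7, 7, 7, 7 h — constant 7 h.
Jul 28 2027 7:00 AM + 7 h = Jul 28 2027 2:00 PM.
Jul 28 2027 2:00 PM + 7 h = Jul 28 2027 9:00 PM.
Jul 28 2027 9:00 PM + 7 h = Jul 29 2027 4:00 AM.

Jul 28 2027 2:00 PM, Jul 28 2027 9:00 PM, Jul 29 2027 4:00 AM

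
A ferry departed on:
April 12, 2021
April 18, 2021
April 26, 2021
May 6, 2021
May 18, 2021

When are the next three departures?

Intervals are 6, 8, 10, 12 days — an arithmetic progression with common difference 2.
Next gap: 14 days. May 18, 2021 + 14 days = June 1, 2021.
Next gap: 16 days. June 1, 2021 + 16 days = June 17, 2021.
Next gap: 18 days. June 17, 2021 + 18 days = July 5, 2021.

June 1, 2021; June 17, 2021; July 5, 2021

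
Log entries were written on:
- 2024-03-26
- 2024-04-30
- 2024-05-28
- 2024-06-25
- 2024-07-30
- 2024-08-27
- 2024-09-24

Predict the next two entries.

2024-10-29, 2024-11-26

Every date is a Tuesday; gaps 35, 28, 28, 35, 28, 28 days.
Each is the last Tuesday of its month (at least one falls on the 29th or later, ruling out '4th Tuesday').
October 2024 ends with Tuesday 2024-10-29.
November 2024 ends with Tuesday 2024-11-26.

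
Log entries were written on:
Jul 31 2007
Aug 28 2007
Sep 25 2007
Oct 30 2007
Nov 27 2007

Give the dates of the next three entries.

All Tuesdays; the gaps (28, 28, 35, 28) vary with month length.
This is the last Tuesday of each month.
December 2007 ends with Tuesday Dec 25 2007.
January 2008 ends with Tuesday Jan 29 2008.
Last Tuesday of February 2008: Feb 26 2008.

Dec 25 2007, Jan 29 2008, Feb 26 2008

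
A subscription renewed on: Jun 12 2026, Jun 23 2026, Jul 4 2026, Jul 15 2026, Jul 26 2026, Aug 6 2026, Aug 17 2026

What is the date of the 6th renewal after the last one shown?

Oct 22 2026

The spacing is 11, 11, 11, 11, 11, 11 days — always 11 days.
Aug 17 2026 + 11 days = Aug 28 2026.
Aug 28 2026 + 11 days = Sep 8 2026.
Sep 8 2026 + 11 days = Sep 19 2026.
Sep 19 2026 + 11 days = Sep 30 2026.
Sep 30 2026 + 11 days = Oct 11 2026.
Oct 11 2026 + 11 days = Oct 22 2026.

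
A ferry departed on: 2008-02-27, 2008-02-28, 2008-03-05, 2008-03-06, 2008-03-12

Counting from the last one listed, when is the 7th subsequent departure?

2008-04-03

The gap pattern 1, 6, 1, 6 repeats every 2 events.
These are the Wednesdays and Thursdays of each week.
Next Thursday: 2008-03-13.
Next Wednesday: 2008-03-19.
The following Thursday is 2008-03-20.
Next Wednesday: 2008-03-26.
Next Thursday: 2008-03-27.
The following Wednesday is 2008-04-02.
The following Thursday is 2008-04-03.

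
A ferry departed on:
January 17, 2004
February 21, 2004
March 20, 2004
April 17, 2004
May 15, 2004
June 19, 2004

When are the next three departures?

These are Saturdays at 28- or 35-day spacing (35, 28, 28, 28, 35).
The pattern: 3rd Saturday of the month.
3rd Saturday of July 2004: July 17, 2004.
August 2004 — 3rd Saturday is August 21, 2004.
3rd Saturday of September 2004: September 18, 2004.

July 17, 2004; August 21, 2004; September 18, 2004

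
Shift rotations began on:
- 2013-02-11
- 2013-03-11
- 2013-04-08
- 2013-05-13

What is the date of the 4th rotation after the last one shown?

Gaps: 28, 28, 35 days — a mix of 28 and 35. Every date is a Monday.
Each is the 2nd Monday of its month.
2nd Monday of June 2013: 2013-06-10.
July 2013 — 2nd Monday is 2013-07-08.
August 2013 — 2nd Monday is 2013-08-12.
September 2013 — 2nd Monday is 2013-09-09.

2013-09-09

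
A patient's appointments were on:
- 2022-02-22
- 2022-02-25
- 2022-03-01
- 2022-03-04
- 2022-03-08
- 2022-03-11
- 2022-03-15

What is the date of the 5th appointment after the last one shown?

2022-04-01

Every event lands on a Tuesday or Friday (gaps cycle 3, 4, 3, 4, 3, 4).
So the schedule is: every Tuesday and Friday.
The following Friday is 2022-03-18.
Next Tuesday: 2022-03-22.
Next Friday: 2022-03-25.
The following Tuesday is 2022-03-29.
Next Friday: 2022-04-01.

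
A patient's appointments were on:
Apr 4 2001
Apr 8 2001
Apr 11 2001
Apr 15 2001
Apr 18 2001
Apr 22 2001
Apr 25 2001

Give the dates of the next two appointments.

Every event lands on a Wednesday or Sunday (gaps cycle 4, 3, 4, 3, 4, 3).
So the schedule is: every Wednesday and Sunday.
Next Sunday: Apr 29 2001.
Next Wednesday: May 2 2001.

Apr 29 2001, May 2 2001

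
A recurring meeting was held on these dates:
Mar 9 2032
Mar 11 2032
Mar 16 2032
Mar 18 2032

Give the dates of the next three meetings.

Mar 23 2032, Mar 25 2032, Mar 30 2032

The gap pattern 2, 5, 2 repeats every 2 events.
These are the Tuesdays and Thursdays of each week.
The following Tuesday is Mar 23 2032.
The following Thursday is Mar 25 2032.
Next Tuesday: Mar 30 2032.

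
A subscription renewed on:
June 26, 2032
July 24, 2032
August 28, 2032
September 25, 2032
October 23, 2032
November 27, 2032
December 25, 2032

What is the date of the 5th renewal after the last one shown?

May 28, 2033

Gaps: 28, 35, 28, 28, 35, 28 days — a mix of 28 and 35. Every date is a Saturday.
Each is the 4th Saturday of its month.
January 2033 — 4th Saturday is January 22, 2033.
4th Saturday of February 2033: February 26, 2033.
4th Saturday of March 2033: March 26, 2033.
4th Saturday of April 2033: April 23, 2033.
4th Saturday of May 2033: May 28, 2033.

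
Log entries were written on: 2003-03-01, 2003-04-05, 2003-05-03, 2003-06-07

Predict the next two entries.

Gaps: 35, 28, 35 days — a mix of 28 and 35. Every date is a Saturday.
Each is the 1st Saturday of its month.
July 2003 — 1st Saturday is 2003-07-05.
1st Saturday of August 2003: 2003-08-02.

2003-07-05, 2003-08-02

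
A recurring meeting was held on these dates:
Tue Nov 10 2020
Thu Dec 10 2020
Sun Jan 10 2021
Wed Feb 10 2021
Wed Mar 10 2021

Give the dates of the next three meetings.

Sat Apr 10 2021, Mon May 10 2021, Thu Jun 10 2021

Each date is the 10th; the gaps (30, 31, 31, 28) track the month lengths.
The rule is the 10th of each month.
April 2021: Sat Apr 10 2021.
Next: May 2021 → Mon May 10 2021.
June 2021: Thu Jun 10 2021.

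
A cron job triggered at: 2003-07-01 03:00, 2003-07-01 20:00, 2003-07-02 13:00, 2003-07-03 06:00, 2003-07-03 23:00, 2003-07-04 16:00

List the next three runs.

2003-07-05 09:00, 2003-07-06 02:00, 2003-07-06 19:00

The interval is a steady 17 hours (17, 17, 17, 17, 17).
2003-07-04 16:00 + 17 h = 2003-07-05 09:00.
2003-07-05 09:00 + 17 h = 2003-07-06 02:00.
2003-07-06 02:00 + 17 h = 2003-07-06 19:00.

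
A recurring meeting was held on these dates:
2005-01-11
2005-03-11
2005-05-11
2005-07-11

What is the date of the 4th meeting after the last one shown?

Gaps: 59, 61, 61 days — not constant. Every event is on the 11th of the month.
Pattern: the 11th of every 2 months.
September 2005: 2005-09-11.
Next: November 2005 → 2005-11-11.
January 2006: 2006-01-11.
Next: March 2006 → 2006-03-11.

2006-03-11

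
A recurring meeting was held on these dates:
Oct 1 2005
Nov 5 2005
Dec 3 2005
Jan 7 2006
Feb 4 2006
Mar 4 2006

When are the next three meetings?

Apr 1 2006, May 6 2006, Jun 3 2006

All dates are Saturdays, 35, 28, 35, 28, 28 days apart.
Specifically, the 1st Saturday of each month.
1st Saturday of April 2006: Apr 1 2006.
May 2006 — 1st Saturday is May 6 2006.
1st Saturday of June 2006: Jun 3 2006.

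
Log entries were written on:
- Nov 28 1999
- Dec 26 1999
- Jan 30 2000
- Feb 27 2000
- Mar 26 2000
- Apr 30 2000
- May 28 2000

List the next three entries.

Jun 25 2000, Jul 30 2000, Aug 27 2000

Every date is a Sunday; gaps 28, 35, 28, 28, 35, 28 days.
Each is the last Sunday of its month (at least one falls on the 29th or later, ruling out '4th Sunday').
June 2000 ends with Sunday Jun 25 2000.
July 2000 ends with Sunday Jul 30 2000.
August 2000 ends with Sunday Aug 27 2000.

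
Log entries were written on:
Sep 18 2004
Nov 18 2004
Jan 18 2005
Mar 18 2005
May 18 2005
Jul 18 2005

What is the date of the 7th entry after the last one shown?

Each date is the 18th; the gaps (61, 61, 59, 61, 61) track the month lengths.
The rule is the 18th of every 2 months.
September 2005: Sep 18 2005.
Next: November 2005 → Nov 18 2005.
Next: January 2006 → Jan 18 2006.
March 2006: Mar 18 2006.
May 2006: May 18 2006.
July 2006: Jul 18 2006.
Next: September 2006 → Sep 18 2006.

Sep 18 2006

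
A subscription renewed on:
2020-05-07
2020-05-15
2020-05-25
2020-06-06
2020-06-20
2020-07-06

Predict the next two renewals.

Intervals are 8, 10, 12, 14, 16 days — an arithmetic progression with common difference 2.
Next gap: 18 days. 2020-07-06 + 18 days = 2020-07-24.
Next gap: 20 days. 2020-07-24 + 20 days = 2020-08-13.

2020-07-24, 2020-08-13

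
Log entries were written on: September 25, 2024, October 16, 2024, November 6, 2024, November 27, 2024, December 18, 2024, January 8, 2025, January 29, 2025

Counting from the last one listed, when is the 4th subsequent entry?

April 23, 2025

Gaps between consecutive events: 21, 21, 21, 21, 21, 21 days — a constant 21-day interval.
January 29, 2025 + 21 days = February 19, 2025.
February 19, 2025 + 21 days = March 12, 2025.
March 12, 2025 + 21 days = April 2, 2025.
April 2, 2025 + 21 days = April 23, 2025.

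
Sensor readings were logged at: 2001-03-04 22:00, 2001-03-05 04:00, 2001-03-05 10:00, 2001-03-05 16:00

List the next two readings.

2001-03-05 22:00, 2001-03-06 04:00

Spacing: 6, 6, 6 h — constant 6 h.
2001-03-05 16:00 + 6 h = 2001-03-05 22:00.
2001-03-05 22:00 + 6 h = 2001-03-06 04:00.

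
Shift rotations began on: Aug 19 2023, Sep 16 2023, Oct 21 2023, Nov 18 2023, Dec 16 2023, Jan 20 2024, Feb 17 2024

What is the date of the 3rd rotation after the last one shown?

These are Saturdays at 28- or 35-day spacing (28, 35, 28, 28, 35, 28).
The pattern: 3rd Saturday of the month.
3rd Saturday of March 2024: Mar 16 2024.
April 2024 — 3rd Saturday is Apr 20 2024.
3rd Saturday of May 2024: May 18 2024.

May 18 2024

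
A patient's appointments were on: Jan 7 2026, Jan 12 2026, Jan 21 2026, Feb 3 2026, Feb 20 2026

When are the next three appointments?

Mar 13 2026, Apr 7 2026, May 6 2026

Gaps: 5, 9, 13, 17 days — each gap is 4 larger than the previous one.
Next gap: 21 days. Feb 20 2026 + 21 days = Mar 13 2026.
Next gap: 25 days. Mar 13 2026 + 25 days = Apr 7 2026.
Next gap: 29 days. Apr 7 2026 + 29 days = May 6 2026.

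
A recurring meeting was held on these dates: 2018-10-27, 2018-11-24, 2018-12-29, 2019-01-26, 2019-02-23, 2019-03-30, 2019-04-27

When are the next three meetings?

2019-05-25, 2019-06-29, 2019-07-27

These are Saturdays with 28, 35, 28, 28, 35, 28-day gaps.
Each is the final Saturday of its month — 2018-12-29 is past the 28th, so '4th Saturday' doesn't fit.
May 2019 ends with Saturday 2019-05-25.
June 2019 ends with Saturday 2019-06-29.
July 2019 ends with Saturday 2019-07-27.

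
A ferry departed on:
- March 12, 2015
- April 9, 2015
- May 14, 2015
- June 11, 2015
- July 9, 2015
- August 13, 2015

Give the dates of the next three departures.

Gaps: 28, 35, 28, 28, 35 days — a mix of 28 and 35. Every date is a Thursday.
Each is the 2nd Thursday of its month.
September 2015 — 2nd Thursday is September 10, 2015.
2nd Thursday of October 2015: October 8, 2015.
November 2015 — 2nd Thursday is November 12, 2015.

September 10, 2015; October 8, 2015; November 12, 2015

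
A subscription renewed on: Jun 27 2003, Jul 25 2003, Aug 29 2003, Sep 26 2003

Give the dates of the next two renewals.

Oct 31 2003, Nov 28 2003

Every date is a Friday; gaps 28, 35, 28 days.
Each is the last Friday of its month (at least one falls on the 29th or later, ruling out '4th Friday').
October 2003 ends with Friday Oct 31 2003.
November 2003 ends with Friday Nov 28 2003.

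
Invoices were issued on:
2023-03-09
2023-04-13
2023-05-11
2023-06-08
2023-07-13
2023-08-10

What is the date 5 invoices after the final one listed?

All dates are Thursdays, 35, 28, 28, 35, 28 days apart.
Specifically, the 2nd Thursday of each month.
2nd Thursday of September 2023: 2023-09-14.
2nd Thursday of October 2023: 2023-10-12.
November 2023 — 2nd Thursday is 2023-11-09.
2nd Thursday of December 2023: 2023-12-14.
2nd Thursday of January 2024: 2024-01-11.

2024-01-11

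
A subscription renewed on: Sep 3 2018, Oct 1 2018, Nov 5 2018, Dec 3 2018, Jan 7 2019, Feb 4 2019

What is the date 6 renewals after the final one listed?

Aug 5 2019

Gaps: 28, 35, 28, 35, 28 days — a mix of 28 and 35. Every date is a Monday.
Each is the 1st Monday of its month.
March 2019 — 1st Monday is Mar 4 2019.
April 2019 — 1st Monday is Apr 1 2019.
1st Monday of May 2019: May 6 2019.
June 2019 — 1st Monday is Jun 3 2019.
1st Monday of July 2019: Jul 1 2019.
1st Monday of August 2019: Aug 5 2019.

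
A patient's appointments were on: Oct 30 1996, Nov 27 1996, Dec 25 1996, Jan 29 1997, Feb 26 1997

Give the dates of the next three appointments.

All Wednesdays; the gaps (28, 28, 35, 28) vary with month length.
This is the last Wednesday of each month.
March 1997 ends with Wednesday Mar 26 1997.
April 1997 ends with Wednesday Apr 30 1997.
Last Wednesday of May 1997: May 28 1997.

Mar 26 1997, Apr 30 1997, May 28 1997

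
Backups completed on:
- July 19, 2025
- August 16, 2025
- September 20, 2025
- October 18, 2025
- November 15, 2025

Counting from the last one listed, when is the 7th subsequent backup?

June 20, 2026

These are Saturdays at 28- or 35-day spacing (28, 35, 28, 28).
The pattern: 3rd Saturday of the month.
December 2025 — 3rd Saturday is December 20, 2025.
January 2026 — 3rd Saturday is January 17, 2026.
3rd Saturday of February 2026: February 21, 2026.
3rd Saturday of March 2026: March 21, 2026.
3rd Saturday of April 2026: April 18, 2026.
May 2026 — 3rd Saturday is May 16, 2026.
3rd Saturday of June 2026: June 20, 2026.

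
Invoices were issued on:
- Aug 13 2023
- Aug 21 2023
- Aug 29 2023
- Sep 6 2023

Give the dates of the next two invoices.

Sep 14 2023, Sep 22 2023

Gaps between consecutive events: 8, 8, 8 days — a constant 8-day interval.
Sep 6 2023 + 8 days = Sep 14 2023.
Sep 14 2023 + 8 days = Sep 22 2023.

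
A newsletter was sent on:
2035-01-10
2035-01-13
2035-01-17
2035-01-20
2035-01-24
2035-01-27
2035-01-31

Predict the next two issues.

The gap pattern 3, 4, 3, 4, 3, 4 repeats every 2 events.
These are the Wednesdays and Saturdays of each week.
Next Saturday: 2035-02-03.
Next Wednesday: 2035-02-07.

2035-02-03, 2035-02-07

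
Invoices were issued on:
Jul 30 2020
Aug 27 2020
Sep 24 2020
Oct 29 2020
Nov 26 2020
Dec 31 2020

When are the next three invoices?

Every date is a Thursday; gaps 28, 28, 35, 28, 35 days.
Each is the last Thursday of its month (at least one falls on the 29th or later, ruling out '4th Thursday').
Last Thursday of January 2021: Jan 28 2021.
Last Thursday of February 2021: Feb 25 2021.
March 2021 ends with Thursday Mar 25 2021.

Jan 28 2021, Feb 25 2021, Mar 25 2021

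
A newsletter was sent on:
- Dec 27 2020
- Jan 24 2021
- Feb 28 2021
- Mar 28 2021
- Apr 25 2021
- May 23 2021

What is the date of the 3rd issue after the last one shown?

All dates are Sundays, 28, 35, 28, 28, 28 days apart.
Specifically, the 4th Sunday of each month.
4th Sunday of June 2021: Jun 27 2021.
4th Sunday of July 2021: Jul 25 2021.
August 2021 — 4th Sunday is Aug 22 2021.

Aug 22 2021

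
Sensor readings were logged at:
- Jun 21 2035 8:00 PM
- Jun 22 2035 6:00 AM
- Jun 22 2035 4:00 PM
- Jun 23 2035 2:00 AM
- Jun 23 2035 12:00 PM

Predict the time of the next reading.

Spacing: 10, 10, 10, 10 h — constant 10 h.
Jun 23 2035 12:00 PM + 10 h = Jun 23 2035 10:00 PM.

Jun 23 2035 10:00 PM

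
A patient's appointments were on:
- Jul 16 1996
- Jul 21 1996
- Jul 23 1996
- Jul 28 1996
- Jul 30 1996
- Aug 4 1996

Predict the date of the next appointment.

Gaps: 5, 2, 5, 2, 5 days — not constant, but cyclic with period 2.
The events fall on every Tuesday and Sunday.
The following Tuesday is Aug 6 1996.

Aug 6 1996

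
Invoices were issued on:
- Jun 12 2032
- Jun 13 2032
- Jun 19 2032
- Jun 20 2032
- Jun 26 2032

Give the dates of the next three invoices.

Jun 27 2032, Jul 3 2032, Jul 4 2032

Gaps: 1, 6, 1, 6 days — not constant, but cyclic with period 2.
The events fall on every Saturday and Sunday.
The following Sunday is Jun 27 2032.
Next Saturday: Jul 3 2032.
Next Sunday: Jul 4 2032.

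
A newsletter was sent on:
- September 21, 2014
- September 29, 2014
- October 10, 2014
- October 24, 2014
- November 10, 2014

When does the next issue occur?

November 30, 2014

Intervals are 8, 11, 14, 17 days — an arithmetic progression with common difference 3.
Next gap: 20 days. November 10, 2014 + 20 days = November 30, 2014.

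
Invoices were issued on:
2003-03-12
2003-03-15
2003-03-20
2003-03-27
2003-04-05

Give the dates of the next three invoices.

2003-04-16, 2003-04-29, 2003-05-14

Intervals are 3, 5, 7, 9 days — an arithmetic progression with common difference 2.
Next gap: 11 days. 2003-04-05 + 11 days = 2003-04-16.
Next gap: 13 days. 2003-04-16 + 13 days = 2003-04-29.
Next gap: 15 days. 2003-04-29 + 15 days = 2003-05-14.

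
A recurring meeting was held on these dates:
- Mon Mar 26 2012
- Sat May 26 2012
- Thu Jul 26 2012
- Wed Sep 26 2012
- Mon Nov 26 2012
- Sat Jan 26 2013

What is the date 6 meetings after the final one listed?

Sun Jan 26 2014

The day-of-month is always 26 (61, 61, 62, 61, 61 days between events).
So this recurs on the 26th of every 2 months.
March 2013: Tue Mar 26 2013.
May 2013: Sun May 26 2013.
July 2013: Fri Jul 26 2013.
September 2013: Thu Sep 26 2013.
November 2013: Tue Nov 26 2013.
January 2014: Sun Jan 26 2014.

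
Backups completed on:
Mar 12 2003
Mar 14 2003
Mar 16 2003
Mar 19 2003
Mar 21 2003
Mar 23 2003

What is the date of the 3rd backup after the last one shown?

The gap pattern 2, 2, 3, 2, 2 repeats every 3 events.
These are the Wednesdays, Fridays and Sundays of each week.
The following Wednesday is Mar 26 2003.
Next Friday: Mar 28 2003.
Next Sunday: Mar 30 2003.

Mar 30 2003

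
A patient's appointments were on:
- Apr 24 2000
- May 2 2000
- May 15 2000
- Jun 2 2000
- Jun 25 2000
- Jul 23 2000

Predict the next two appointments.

Aug 25 2000, Oct 2 2000

Gaps: 8, 13, 18, 23, 28 days — each gap is 5 larger than the previous one.
Next gap: 33 days. Jul 23 2000 + 33 days = Aug 25 2000.
Next gap: 38 days. Aug 25 2000 + 38 days = Oct 2 2000.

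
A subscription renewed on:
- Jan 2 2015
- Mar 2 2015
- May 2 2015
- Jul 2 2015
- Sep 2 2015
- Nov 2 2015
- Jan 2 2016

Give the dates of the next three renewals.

The day-of-month is always 2 (59, 61, 61, 62, 61, 61 days between events).
So this recurs on the 2nd of every 2 months.
March 2016: Mar 2 2016.
Next: May 2016 → May 2 2016.
July 2016: Jul 2 2016.

Mar 2 2016, May 2 2016, Jul 2 2016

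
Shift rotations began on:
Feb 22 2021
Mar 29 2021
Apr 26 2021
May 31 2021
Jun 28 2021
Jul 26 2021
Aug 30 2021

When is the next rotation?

Sep 27 2021

These are Mondays with 35, 28, 35, 28, 28, 35-day gaps.
Each is the final Monday of its month — Mar 29 2021 is past the 28th, so '4th Monday' doesn't fit.
September 2021 ends with Monday Sep 27 2021.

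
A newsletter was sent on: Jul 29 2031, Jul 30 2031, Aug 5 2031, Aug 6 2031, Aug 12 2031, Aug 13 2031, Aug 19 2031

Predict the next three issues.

Gaps: 1, 6, 1, 6, 1, 6 days — not constant, but cyclic with period 2.
The events fall on every Tuesday and Wednesday.
Next Wednesday: Aug 20 2031.
Next Tuesday: Aug 26 2031.
Next Wednesday: Aug 27 2031.

Aug 20 2031, Aug 26 2031, Aug 27 2031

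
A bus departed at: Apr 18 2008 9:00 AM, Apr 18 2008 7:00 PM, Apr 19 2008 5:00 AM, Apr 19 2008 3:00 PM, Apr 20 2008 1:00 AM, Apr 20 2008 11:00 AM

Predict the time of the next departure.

Gaps: 10, 10, 10, 10, 10 hours — each event is 10 hours after the previous one.
Apr 20 2008 11:00 AM + 10 h = Apr 20 2008 9:00 PM.

Apr 20 2008 9:00 PM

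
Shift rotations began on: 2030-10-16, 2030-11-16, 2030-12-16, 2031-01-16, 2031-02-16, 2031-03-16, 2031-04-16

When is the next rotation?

2031-05-16

The day-of-month is always 16 (31, 30, 31, 31, 28, 31 days between events).
So this recurs on the 16th of each month.
May 2031: 2031-05-16.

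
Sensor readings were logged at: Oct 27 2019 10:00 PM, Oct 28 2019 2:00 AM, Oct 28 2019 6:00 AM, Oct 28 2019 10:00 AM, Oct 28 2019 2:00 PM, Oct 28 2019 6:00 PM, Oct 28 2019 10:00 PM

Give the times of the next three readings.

Spacing: 4, 4, 4, 4, 4, 4 h — constant 4 h.
Oct 28 2019 10:00 PM + 4 h = Oct 29 2019 2:00 AM.
Oct 29 2019 2:00 AM + 4 h = Oct 29 2019 6:00 AM.
Oct 29 2019 6:00 AM + 4 h = Oct 29 2019 10:00 AM.

Oct 29 2019 2:00 AM, Oct 29 2019 6:00 AM, Oct 29 2019 10:00 AM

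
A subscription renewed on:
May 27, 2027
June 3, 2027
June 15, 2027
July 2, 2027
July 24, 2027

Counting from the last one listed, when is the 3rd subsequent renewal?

October 28, 2027

Intervals are 7, 12, 17, 22 days — an arithmetic progression with common difference 5.
Next gap: 27 days. July 24, 2027 + 27 days = August 20, 2027.
Next gap: 32 days. August 20, 2027 + 32 days = September 21, 2027.
Next gap: 37 days. September 21, 2027 + 37 days = October 28, 2027.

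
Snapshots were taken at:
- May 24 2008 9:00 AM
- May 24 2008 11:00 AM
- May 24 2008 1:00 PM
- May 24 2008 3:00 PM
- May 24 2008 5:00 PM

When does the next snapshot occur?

The interval is a steady 2 hours (2, 2, 2, 2).
May 24 2008 5:00 PM + 2 h = May 24 2008 7:00 PM.

May 24 2008 7:00 PM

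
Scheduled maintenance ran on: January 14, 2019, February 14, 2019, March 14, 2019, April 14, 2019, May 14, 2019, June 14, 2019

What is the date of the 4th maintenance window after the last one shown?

October 14, 2019

Each date is the 14th; the gaps (31, 28, 31, 30, 31) track the month lengths.
The rule is the 14th of each month.
Next: July 2019 → July 14, 2019.
August 2019: August 14, 2019.
Next: September 2019 → September 14, 2019.
Next: October 2019 → October 14, 2019.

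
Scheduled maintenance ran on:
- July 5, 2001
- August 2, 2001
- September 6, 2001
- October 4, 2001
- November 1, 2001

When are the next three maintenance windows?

December 6, 2001; January 3, 2002; February 7, 2002

All dates are Thursdays, 28, 35, 28, 28 days apart.
Specifically, the 1st Thursday of each month.
December 2001 — 1st Thursday is December 6, 2001.
January 2002 — 1st Thursday is January 3, 2002.
1st Thursday of February 2002: February 7, 2002.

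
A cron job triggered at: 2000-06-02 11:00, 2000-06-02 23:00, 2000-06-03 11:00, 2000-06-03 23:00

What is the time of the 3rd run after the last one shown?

Gaps: 12, 12, 12 hours — each event is 12 hours after the previous one.
2000-06-03 23:00 + 12 h = 2000-06-04 11:00.
2000-06-04 11:00 + 12 h = 2000-06-04 23:00.
2000-06-04 23:00 + 12 h = 2000-06-05 11:00.

2000-06-05 11:00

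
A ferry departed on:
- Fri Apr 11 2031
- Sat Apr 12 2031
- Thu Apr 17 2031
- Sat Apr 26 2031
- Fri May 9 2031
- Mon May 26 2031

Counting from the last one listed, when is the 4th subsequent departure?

Intervals are 1, 5, 9, 13, 17 days — an arithmetic progression with common difference 4.
Next gap: 21 days. Mon May 26 2031 + 21 days = Mon Jun 16 2031.
Next gap: 25 days. Mon Jun 16 2031 + 25 days = Fri Jul 11 2031.
Next gap: 29 days. Fri Jul 11 2031 + 29 days = Sat Aug 9 2031.
Next gap: 33 days. Sat Aug 9 2031 + 33 days = Thu Sep 11 2031.

Thu Sep 11 2031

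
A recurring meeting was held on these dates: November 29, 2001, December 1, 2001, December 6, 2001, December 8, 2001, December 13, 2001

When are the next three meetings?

Every event lands on a Thursday or Saturday (gaps cycle 2, 5, 2, 5).
So the schedule is: every Thursday and Saturday.
Next Saturday: December 15, 2001.
The following Thursday is December 20, 2001.
The following Saturday is December 22, 2001.

December 15, 2001; December 20, 2001; December 22, 2001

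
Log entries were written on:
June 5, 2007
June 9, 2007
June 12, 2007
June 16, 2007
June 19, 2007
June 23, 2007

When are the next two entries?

June 26, 2007; June 30, 2007

The gap pattern 4, 3, 4, 3, 4 repeats every 2 events.
These are the Tuesdays and Saturdays of each week.
Next Tuesday: June 26, 2007.
Next Saturday: June 30, 2007.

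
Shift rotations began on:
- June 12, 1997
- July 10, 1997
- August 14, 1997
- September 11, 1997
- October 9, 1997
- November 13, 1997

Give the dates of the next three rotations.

December 11, 1997; January 8, 1998; February 12, 1998

These are Thursdays at 28- or 35-day spacing (28, 35, 28, 28, 35).
The pattern: 2nd Thursday of the month.
2nd Thursday of December 1997: December 11, 1997.
January 1998 — 2nd Thursday is January 8, 1998.
February 1998 — 2nd Thursday is February 12, 1998.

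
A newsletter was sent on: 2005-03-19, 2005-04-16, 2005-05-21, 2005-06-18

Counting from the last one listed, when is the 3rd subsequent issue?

All dates are Saturdays, 28, 35, 28 days apart.
Specifically, the 3rd Saturday of each month.
July 2005 — 3rd Saturday is 2005-07-16.
3rd Saturday of August 2005: 2005-08-20.
3rd Saturday of September 2005: 2005-09-17.

2005-09-17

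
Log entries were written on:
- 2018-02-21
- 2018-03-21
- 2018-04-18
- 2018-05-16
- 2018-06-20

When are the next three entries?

Gaps: 28, 28, 28, 35 days — a mix of 28 and 35. Every date is a Wednesday.
Each is the 3rd Wednesday of its month.
3rd Wednesday of July 2018: 2018-07-18.
August 2018 — 3rd Wednesday is 2018-08-15.
3rd Wednesday of September 2018: 2018-09-19.

2018-07-18, 2018-08-15, 2018-09-19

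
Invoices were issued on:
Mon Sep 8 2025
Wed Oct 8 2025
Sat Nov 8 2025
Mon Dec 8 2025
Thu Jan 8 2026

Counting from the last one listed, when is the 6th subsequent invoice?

Wed Jul 8 2026

Each date is the 8th; the gaps (30, 31, 30, 31) track the month lengths.
The rule is the 8th of each month.
February 2026: Sun Feb 8 2026.
March 2026: Sun Mar 8 2026.
Next: April 2026 → Wed Apr 8 2026.
Next: May 2026 → Fri May 8 2026.
Next: June 2026 → Mon Jun 8 2026.
Next: July 2026 → Wed Jul 8 2026.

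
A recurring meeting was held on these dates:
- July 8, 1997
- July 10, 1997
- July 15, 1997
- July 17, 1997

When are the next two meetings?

Every event lands on a Tuesday or Thursday (gaps cycle 2, 5, 2).
So the schedule is: every Tuesday and Thursday.
The following Tuesday is July 22, 1997.
The following Thursday is July 24, 1997.

July 22, 1997; July 24, 1997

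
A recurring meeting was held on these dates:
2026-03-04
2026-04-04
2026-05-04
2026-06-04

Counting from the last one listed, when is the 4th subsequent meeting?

Gaps: 31, 30, 31 days — not constant. Every event is on the 4th of the month.
Pattern: the 4th of each month.
July 2026: 2026-07-04.
Next: August 2026 → 2026-08-04.
September 2026: 2026-09-04.
October 2026: 2026-10-04.

2026-10-04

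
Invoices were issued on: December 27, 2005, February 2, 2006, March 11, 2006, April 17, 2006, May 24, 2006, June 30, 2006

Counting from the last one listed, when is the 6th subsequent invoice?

February 7, 2007

Gaps between consecutive events: 37, 37, 37, 37, 37 days — a constant 37-day interval.
June 30, 2006 + 37 days = August 6, 2006.
August 6, 2006 + 37 days = September 12, 2006.
September 12, 2006 + 37 days = October 19, 2006.
October 19, 2006 + 37 days = November 25, 2006.
November 25, 2006 + 37 days = January 1, 2007.
January 1, 2007 + 37 days = February 7, 2007.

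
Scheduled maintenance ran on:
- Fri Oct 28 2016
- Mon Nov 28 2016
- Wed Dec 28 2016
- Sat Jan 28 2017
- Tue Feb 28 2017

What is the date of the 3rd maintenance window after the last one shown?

The day-of-month is always 28 (31, 30, 31, 31 days between events).
So this recurs on the 28th of each month.
March 2017: Tue Mar 28 2017.
April 2017: Fri Apr 28 2017.
Next: May 2017 → Sun May 28 2017.

Sun May 28 2017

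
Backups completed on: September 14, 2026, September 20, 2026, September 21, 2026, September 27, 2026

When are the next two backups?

The gap pattern 6, 1, 6 repeats every 2 events.
These are the Mondays and Sundays of each week.
Next Monday: September 28, 2026.
Next Sunday: October 4, 2026.

September 28, 2026; October 4, 2026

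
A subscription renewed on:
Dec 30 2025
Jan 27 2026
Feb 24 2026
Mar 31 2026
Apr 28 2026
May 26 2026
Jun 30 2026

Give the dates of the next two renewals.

Jul 28 2026, Aug 25 2026

Every date is a Tuesday; gaps 28, 28, 35, 28, 28, 35 days.
Each is the last Tuesday of its month (at least one falls on the 29th or later, ruling out '4th Tuesday').
Last Tuesday of July 2026: Jul 28 2026.
Last Tuesday of August 2026: Aug 25 2026.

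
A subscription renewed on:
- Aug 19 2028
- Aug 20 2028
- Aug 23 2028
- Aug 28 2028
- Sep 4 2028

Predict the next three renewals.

Gaps: 1, 3, 5, 7 days — each gap is 2 larger than the previous one.
Next gap: 9 days. Sep 4 2028 + 9 days = Sep 13 2028.
Next gap: 11 days. Sep 13 2028 + 11 days = Sep 24 2028.
Next gap: 13 days. Sep 24 2028 + 13 days = Oct 7 2028.

Sep 13 2028, Sep 24 2028, Oct 7 2028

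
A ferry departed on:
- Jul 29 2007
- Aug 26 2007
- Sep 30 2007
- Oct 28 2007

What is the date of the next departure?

Every date is a Sunday; gaps 28, 35, 28 days.
Each is the last Sunday of its month (at least one falls on the 29th or later, ruling out '4th Sunday').
November 2007 ends with Sunday Nov 25 2007.

Nov 25 2007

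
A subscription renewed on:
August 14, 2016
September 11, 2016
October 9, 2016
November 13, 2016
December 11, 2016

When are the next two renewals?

January 8, 2017; February 12, 2017

Gaps: 28, 28, 35, 28 days — a mix of 28 and 35. Every date is a Sunday.
Each is the 2nd Sunday of its month.
January 2017 — 2nd Sunday is January 8, 2017.
February 2017 — 2nd Sunday is February 12, 2017.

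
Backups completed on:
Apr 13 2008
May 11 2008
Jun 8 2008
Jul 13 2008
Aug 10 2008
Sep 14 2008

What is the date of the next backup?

All dates are Sundays, 28, 28, 35, 28, 35 days apart.
Specifically, the 2nd Sunday of each month.
October 2008 — 2nd Sunday is Oct 12 2008.

Oct 12 2008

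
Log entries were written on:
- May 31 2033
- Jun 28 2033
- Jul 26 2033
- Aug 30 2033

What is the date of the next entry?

Sep 27 2033

All Tuesdays; the gaps (28, 28, 35) vary with month length.
This is the last Tuesday of each month.
Last Tuesday of September 2033: Sep 27 2033.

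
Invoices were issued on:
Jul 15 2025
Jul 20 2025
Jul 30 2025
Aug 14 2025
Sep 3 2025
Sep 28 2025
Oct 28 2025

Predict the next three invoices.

The spacing grows by 5 each time: 5, 10, 15, 20, 25, 30 days.
Next gap: 35 days. Oct 28 2025 + 35 days = Dec 2 2025.
Next gap: 40 days. Dec 2 2025 + 40 days = Jan 11 2026.
Next gap: 45 days. Jan 11 2026 + 45 days = Feb 25 2026.

Dec 2 2025, Jan 11 2026, Feb 25 2026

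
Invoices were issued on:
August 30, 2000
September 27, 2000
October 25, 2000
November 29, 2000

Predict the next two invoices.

December 27, 2000; January 31, 2001

All Wednesdays; the gaps (28, 28, 35) vary with month length.
This is the last Wednesday of each month.
Last Wednesday of December 2000: December 27, 2000.
January 2001 ends with Wednesday January 31, 2001.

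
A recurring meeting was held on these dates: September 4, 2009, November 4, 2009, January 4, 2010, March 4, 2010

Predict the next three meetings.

May 4, 2010; July 4, 2010; September 4, 2010

Each date is the 4th; the gaps (61, 61, 59) track the month lengths.
The rule is the 4th of every 2 months.
Next: May 2010 → May 4, 2010.
July 2010: July 4, 2010.
Next: September 2010 → September 4, 2010.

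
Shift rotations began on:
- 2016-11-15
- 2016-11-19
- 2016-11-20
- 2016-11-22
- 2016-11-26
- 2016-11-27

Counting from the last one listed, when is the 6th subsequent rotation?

The gap pattern 4, 1, 2, 4, 1 repeats every 3 events.
These are the Tuesdays, Saturdays and Sundays of each week.
Next Tuesday: 2016-11-29.
Next Saturday: 2016-12-03.
Next Sunday: 2016-12-04.
Next Tuesday: 2016-12-06.
Next Saturday: 2016-12-10.
The following Sunday is 2016-12-11.

2016-12-11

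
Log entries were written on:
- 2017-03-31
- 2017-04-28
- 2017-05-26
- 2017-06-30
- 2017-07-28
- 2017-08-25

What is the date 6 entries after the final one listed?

All Fridays; the gaps (28, 28, 35, 28, 28) vary with month length.
This is the last Friday of each month.
September 2017 ends with Friday 2017-09-29.
October 2017 ends with Friday 2017-10-27.
November 2017 ends with Friday 2017-11-24.
December 2017 ends with Friday 2017-12-29.
January 2018 ends with Friday 2018-01-26.
Last Friday of February 2018: 2018-02-23.

2018-02-23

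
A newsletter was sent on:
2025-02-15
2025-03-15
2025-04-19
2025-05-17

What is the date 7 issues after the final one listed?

All dates are Saturdays, 28, 35, 28 days apart.
Specifically, the 3rd Saturday of each month.
June 2025 — 3rd Saturday is 2025-06-21.
July 2025 — 3rd Saturday is 2025-07-19.
August 2025 — 3rd Saturday is 2025-08-16.
3rd Saturday of September 2025: 2025-09-20.
October 2025 — 3rd Saturday is 2025-10-18.
November 2025 — 3rd Saturday is 2025-11-15.
December 2025 — 3rd Saturday is 2025-12-20.

2025-12-20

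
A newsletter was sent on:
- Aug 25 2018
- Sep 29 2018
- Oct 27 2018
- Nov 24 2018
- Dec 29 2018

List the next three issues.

Jan 26 2019, Feb 23 2019, Mar 30 2019

Every date is a Saturday; gaps 35, 28, 28, 35 days.
Each is the last Saturday of its month (at least one falls on the 29th or later, ruling out '4th Saturday').
January 2019 ends with Saturday Jan 26 2019.
Last Saturday of February 2019: Feb 23 2019.
Last Saturday of March 2019: Mar 30 2019.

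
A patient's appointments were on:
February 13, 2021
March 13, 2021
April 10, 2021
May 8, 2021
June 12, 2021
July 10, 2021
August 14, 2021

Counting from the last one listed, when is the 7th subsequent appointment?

All dates are Saturdays, 28, 28, 28, 35, 28, 35 days apart.
Specifically, the 2nd Saturday of each month.
September 2021 — 2nd Saturday is September 11, 2021.
2nd Saturday of October 2021: October 9, 2021.
2nd Saturday of November 2021: November 13, 2021.
2nd Saturday of December 2021: December 11, 2021.
January 2022 — 2nd Saturday is January 8, 2022.
February 2022 — 2nd Saturday is February 12, 2022.
2nd Saturday of March 2022: March 12, 2022.

March 12, 2022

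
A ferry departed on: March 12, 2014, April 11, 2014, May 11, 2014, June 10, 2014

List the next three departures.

Every event comes 30 days after the last (30, 30, 30).
June 10, 2014 + 30 days = July 10, 2014.
July 10, 2014 + 30 days = August 9, 2014.
August 9, 2014 + 30 days = September 8, 2014.

July 10, 2014; August 9, 2014; September 8, 2014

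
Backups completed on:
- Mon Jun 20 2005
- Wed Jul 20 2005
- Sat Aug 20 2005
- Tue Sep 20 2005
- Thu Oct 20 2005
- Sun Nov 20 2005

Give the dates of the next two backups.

Each date is the 20th; the gaps (30, 31, 31, 30, 31) track the month lengths.
The rule is the 20th of each month.
December 2005: Tue Dec 20 2005.
January 2006: Fri Jan 20 2006.

Tue Dec 20 2005, Fri Jan 20 2006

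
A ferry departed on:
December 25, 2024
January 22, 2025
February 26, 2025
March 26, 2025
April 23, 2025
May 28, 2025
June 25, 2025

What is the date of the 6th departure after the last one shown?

These are Wednesdays at 28- or 35-day spacing (28, 35, 28, 28, 35, 28).
The pattern: 4th Wednesday of the month.
July 2025 — 4th Wednesday is July 23, 2025.
4th Wednesday of August 2025: August 27, 2025.
September 2025 — 4th Wednesday is September 24, 2025.
4th Wednesday of October 2025: October 22, 2025.
4th Wednesday of November 2025: November 26, 2025.
December 2025 — 4th Wednesday is December 24, 2025.

December 24, 2025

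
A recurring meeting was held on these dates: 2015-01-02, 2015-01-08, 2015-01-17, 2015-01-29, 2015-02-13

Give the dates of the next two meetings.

2015-03-03, 2015-03-24

Intervals are 6, 9, 12, 15 days — an arithmetic progression with common difference 3.
Next gap: 18 days. 2015-02-13 + 18 days = 2015-03-03.
Next gap: 21 days. 2015-03-03 + 21 days = 2015-03-24.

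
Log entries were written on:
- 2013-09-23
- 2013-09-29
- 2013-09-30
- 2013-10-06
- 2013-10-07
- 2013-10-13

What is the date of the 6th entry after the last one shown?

2013-11-03

Every event lands on a Monday or Sunday (gaps cycle 6, 1, 6, 1, 6).
So the schedule is: every Monday and Sunday.
The following Monday is 2013-10-14.
Next Sunday: 2013-10-20.
The following Monday is 2013-10-21.
Next Sunday: 2013-10-27.
Next Monday: 2013-10-28.
The following Sunday is 2013-11-03.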